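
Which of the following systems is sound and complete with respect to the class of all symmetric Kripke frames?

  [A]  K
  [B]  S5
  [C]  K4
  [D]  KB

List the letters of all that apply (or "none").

D

(A) K is determined by the class of arbitrary frames.
(B) S5 is determined by the class of reflexive, symmetric, and transitive frames.
(C) K4 is determined by the class of transitive frames.
(D) KB is determined by exactly this class.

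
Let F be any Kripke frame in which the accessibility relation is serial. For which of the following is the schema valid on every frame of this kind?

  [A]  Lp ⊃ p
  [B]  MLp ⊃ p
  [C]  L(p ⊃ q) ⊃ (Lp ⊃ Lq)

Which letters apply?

C

(A) Lp ⊃ p is axiom T, which corresponds to reflexivity. Such an R need not be reflexive — not valid.
(B) MLp ⊃ p is the dual of axiom B, which corresponds to symmetry. Such an R need not be symmetric — not valid.
(C) L(p ⊃ q) ⊃ (Lp ⊃ Lq) is the K axiom; it holds on all frames — valid.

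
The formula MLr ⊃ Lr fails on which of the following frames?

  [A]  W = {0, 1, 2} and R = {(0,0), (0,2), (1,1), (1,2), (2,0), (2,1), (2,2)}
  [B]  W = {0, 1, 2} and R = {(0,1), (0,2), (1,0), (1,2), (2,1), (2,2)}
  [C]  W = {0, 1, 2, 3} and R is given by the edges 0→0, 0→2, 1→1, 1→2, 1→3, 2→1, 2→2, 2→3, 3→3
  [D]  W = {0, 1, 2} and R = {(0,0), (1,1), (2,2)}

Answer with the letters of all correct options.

A, B, C

The schema MLr ⊃ Lr is the dual of axiom 5; it is valid on a frame iff R is euclidean.
(A) R is not euclidean (2 R 0 and 2 R 1 but not 0 R 1), so the schema fails here.
(B) R is not euclidean (1 R 2 and 1 R 0 but not 2 R 0), so the schema fails here.
(C) R is not euclidean (0 R 2 and 0 R 0 but not 2 R 0), so the schema fails here.
(D) R is euclidean (any two R-successors of the same world are R-related), so the schema is valid here.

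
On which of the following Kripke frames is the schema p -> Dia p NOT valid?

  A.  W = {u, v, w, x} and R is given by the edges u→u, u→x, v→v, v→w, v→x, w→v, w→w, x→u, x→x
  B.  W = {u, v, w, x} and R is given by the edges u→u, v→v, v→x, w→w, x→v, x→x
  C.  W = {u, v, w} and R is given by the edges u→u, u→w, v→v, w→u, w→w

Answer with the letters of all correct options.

none

The schema p -> Dia p is the dual of axiom T; it is valid on a frame iff R is reflexive.
(A) R is reflexive (each world relates to itself), so the schema is valid here.
(B) R is reflexive (each world relates to itself), so the schema is valid here.
(C) R is reflexive (each world relates to itself), so the schema is valid here.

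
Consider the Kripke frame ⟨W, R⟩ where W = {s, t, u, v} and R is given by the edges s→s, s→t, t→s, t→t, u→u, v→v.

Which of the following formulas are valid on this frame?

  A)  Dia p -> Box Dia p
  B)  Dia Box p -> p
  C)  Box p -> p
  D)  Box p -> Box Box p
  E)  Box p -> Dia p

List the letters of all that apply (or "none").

A, B, C, D, E

R is reflexive: each world relates to itself.
R is symmetric: every R-edge is matched by its reverse.
R is transitive: R is closed under composition.
R is euclidean: any two R-successors of the same world are R-related.
R is serial: every world has an R-successor.
(A) Dia p -> Box Dia p is axiom 5; it is valid on a frame exactly when R is euclidean. R is euclidean, so valid.
(B) Dia Box p -> p is the dual of axiom B, which corresponds to symmetry. R is symmetric — valid.
(C) Box p -> p is axiom T; it is valid on a frame exactly when R is reflexive. R is reflexive, so valid.
(D) Box p -> Box Box p (axiom 4) characterises the transitive frames. R is transitive — valid.
(E) Box p -> Dia p (axiom D) characterises the serial frames. R is serial — valid.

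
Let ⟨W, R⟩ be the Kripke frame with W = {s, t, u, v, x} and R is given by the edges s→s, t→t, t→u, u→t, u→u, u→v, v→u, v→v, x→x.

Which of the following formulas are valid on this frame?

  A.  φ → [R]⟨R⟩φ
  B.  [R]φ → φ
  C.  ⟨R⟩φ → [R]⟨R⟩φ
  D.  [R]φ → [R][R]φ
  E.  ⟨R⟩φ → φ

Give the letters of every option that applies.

A, B

R is reflexive: each world relates to itself.
R is symmetric: every R-edge is matched by its reverse.
R is not transitive: t R u and u R v but not t R v.
R is not euclidean: u R t and u R v but not t R v.
R is not a subset of the identity: t R u with t ≠ u.
(A) φ → [R]⟨R⟩φ is axiom B, which corresponds to symmetry. R is symmetric — valid.
(B) axiom T: valid iff R is reflexive. R is reflexive — valid.
(C) ⟨R⟩φ → [R]⟨R⟩φ (axiom 5) characterises the euclidean frames. R is not euclidean — not valid.
(D) [R]φ → [R][R]φ is axiom 4, which corresponds to transitivity. R is not transitive — not valid.
(E) ⟨R⟩φ → φ is the converse of T; it holds exactly when R ⊆ identity. Here R ⊄ identity — not valid.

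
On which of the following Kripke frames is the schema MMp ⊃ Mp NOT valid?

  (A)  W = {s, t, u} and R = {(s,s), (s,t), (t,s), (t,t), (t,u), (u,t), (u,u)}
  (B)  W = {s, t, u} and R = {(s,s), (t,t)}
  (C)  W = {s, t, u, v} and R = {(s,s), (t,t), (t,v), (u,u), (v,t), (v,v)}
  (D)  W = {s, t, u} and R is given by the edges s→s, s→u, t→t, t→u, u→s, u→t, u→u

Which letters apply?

The schema MMp ⊃ Mp is the dual of axiom 4; it is valid on a frame iff R is transitive.
(A) R is not transitive (s R t and t R u but not s R u), so the schema fails here.
(B) R is transitive (R is closed under composition), so the schema is valid here.
(C) R is transitive (R is closed under composition), so the schema is valid here.
(D) R is not transitive (s R u and u R t but not s R t), so the schema fails here.

A, D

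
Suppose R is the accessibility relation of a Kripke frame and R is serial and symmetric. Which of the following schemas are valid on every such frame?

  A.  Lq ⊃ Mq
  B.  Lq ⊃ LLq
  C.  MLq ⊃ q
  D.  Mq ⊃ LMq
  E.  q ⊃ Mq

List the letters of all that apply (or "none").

(A) Lq ⊃ Mq is axiom D, which corresponds to seriality. Every such R is serial — valid.
(B) Lq ⊃ LLq (axiom 4) characterises the transitive frames. Such an R need not be transitive — not valid.
(C) MLq ⊃ q is the dual of axiom B, which corresponds to symmetry. Every such R is symmetric — valid.
(D) Mq ⊃ LMq is axiom 5, which corresponds to the euclidean property. Such an R need not be euclidean — not valid.
(E) q ⊃ Mq is the dual of axiom T, which corresponds to reflexivity. Such an R need not be reflexive — not valid.

A, C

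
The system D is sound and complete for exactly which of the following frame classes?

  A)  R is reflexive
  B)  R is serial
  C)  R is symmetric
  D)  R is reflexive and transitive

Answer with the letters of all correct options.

(A) this class determines T (= KT), not D.
(B) D is sound and complete for exactly this class.
(C) this class determines KB, not D.
(D) this class determines S4, not D.

B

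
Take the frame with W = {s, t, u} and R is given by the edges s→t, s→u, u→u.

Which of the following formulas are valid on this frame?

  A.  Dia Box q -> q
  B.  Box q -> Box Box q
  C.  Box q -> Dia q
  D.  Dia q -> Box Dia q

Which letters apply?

B

R is not symmetric: s R t but not t R s.
R is transitive: R is closed under composition.
R is not euclidean: s R t and s R u but not t R u.
R is not serial: t has no R-successor.
(A) Dia Box q -> q is the dual of axiom B; it is valid on a frame exactly when R is symmetric. R is not symmetric, so not valid.
(B) Box q -> Box Box q is axiom 4; it is valid on a frame exactly when R is transitive. R is transitive, so valid.
(C) Box q -> Dia q is axiom D; it is valid on a frame exactly when R is serial. R is not serial, so not valid.
(D) Dia q -> Box Dia q is axiom 5; it is valid on a frame exactly when R is euclidean. R is not euclidean, so not valid.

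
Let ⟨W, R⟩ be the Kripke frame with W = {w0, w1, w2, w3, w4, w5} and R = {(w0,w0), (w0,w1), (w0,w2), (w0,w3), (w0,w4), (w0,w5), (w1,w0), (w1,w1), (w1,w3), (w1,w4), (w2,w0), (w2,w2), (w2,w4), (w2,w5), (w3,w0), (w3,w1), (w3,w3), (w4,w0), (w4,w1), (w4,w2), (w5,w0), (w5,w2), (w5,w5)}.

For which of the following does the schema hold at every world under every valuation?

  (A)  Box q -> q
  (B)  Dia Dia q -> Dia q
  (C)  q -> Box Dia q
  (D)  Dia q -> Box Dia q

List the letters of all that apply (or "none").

R is not reflexive: not w4 R w4.
R is symmetric: every R-edge is matched by its reverse.
R is not transitive: w1 R w0 and w0 R w2 but not w1 R w2.
R is not euclidean: w0 R w1 and w0 R w2 but not w1 R w2.
(A) Box q -> q (axiom T) characterises the reflexive frames. R is not reflexive — not valid.
(B) the dual of axiom 4: valid iff R is transitive. R is not transitive — not valid.
(C) q -> Box Dia q is axiom B, which corresponds to symmetry. R is symmetric — valid.
(D) Dia q -> Box Dia q is axiom 5, which corresponds to the euclidean property. R is not euclidean — not valid.

C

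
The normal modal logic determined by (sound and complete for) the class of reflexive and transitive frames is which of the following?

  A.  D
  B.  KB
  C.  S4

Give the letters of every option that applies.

C

(A) D is determined by the class of serial frames.
(B) KB is determined by the class of symmetric frames.
(C) S4 is determined by exactly this class.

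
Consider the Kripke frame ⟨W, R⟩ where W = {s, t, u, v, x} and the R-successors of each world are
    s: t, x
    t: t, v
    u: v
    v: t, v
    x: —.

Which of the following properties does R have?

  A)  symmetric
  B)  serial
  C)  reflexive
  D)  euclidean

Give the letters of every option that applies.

(A) not symmetric: s R t but not t R s.
(B) not serial: x has no R-successor.
(C) not reflexive: not s R s.
(D) not euclidean: s R t and s R x but not t R x.

none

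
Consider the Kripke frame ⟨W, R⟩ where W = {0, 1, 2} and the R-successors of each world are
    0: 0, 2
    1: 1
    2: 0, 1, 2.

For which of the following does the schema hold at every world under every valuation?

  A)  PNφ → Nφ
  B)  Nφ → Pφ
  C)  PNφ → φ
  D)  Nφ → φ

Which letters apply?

R is reflexive: each world relates to itself.
R is not symmetric: 2 R 1 but not 1 R 2.
R is not euclidean: 2 R 0 and 2 R 1 but not 0 R 1.
R is serial: every world has an R-successor.
(A) PNφ → Nφ is the dual of axiom 5; it is valid on a frame exactly when R is euclidean. R is not euclidean, so not valid.
(B) Nφ → Pφ (axiom D) characterises the serial frames. R is serial — valid.
(C) PNφ → φ is the dual of axiom B, which corresponds to symmetry. R is not symmetric — not valid.
(D) Nφ → φ is axiom T; it is valid on a frame exactly when R is reflexive. R is reflexive, so valid.

B, D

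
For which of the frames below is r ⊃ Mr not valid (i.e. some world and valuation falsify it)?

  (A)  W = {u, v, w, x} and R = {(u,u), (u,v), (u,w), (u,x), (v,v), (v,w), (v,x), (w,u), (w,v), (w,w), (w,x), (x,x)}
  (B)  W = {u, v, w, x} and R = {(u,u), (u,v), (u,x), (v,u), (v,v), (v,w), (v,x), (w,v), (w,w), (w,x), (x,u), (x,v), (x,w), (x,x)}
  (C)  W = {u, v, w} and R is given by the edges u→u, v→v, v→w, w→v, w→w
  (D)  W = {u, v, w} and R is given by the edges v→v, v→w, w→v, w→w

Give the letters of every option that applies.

D

The schema r ⊃ Mr is the dual of axiom T; it is valid on a frame iff R is reflexive.
(A) R is reflexive (each world relates to itself), so the schema is valid here.
(B) R is reflexive (each world relates to itself), so the schema is valid here.
(C) R is reflexive (each world relates to itself), so the schema is valid here.
(D) R is not reflexive (not u R u), so the schema fails here.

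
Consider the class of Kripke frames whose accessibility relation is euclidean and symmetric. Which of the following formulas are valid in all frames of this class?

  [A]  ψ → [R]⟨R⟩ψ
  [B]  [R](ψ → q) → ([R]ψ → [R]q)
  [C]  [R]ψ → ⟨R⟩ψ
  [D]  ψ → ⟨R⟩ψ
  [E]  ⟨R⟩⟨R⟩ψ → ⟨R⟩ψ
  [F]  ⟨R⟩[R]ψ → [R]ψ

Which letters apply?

A, B, E, F

A symmetric euclidean relation is transitive (uRv and vRw give vRu by symmetry, then uRw by the euclidean condition, applied at v).
(A) ψ → [R]⟨R⟩ψ is axiom B, which corresponds to symmetry. Every such R is symmetric — valid.
(B) [R](ψ → q) → ([R]ψ → [R]q) is axiom K, valid on every Kripke frame — valid.
(C) [R]ψ → ⟨R⟩ψ is axiom D; it is valid on a frame exactly when R is serial. Such an R need not be serial, so not valid.
(D) ψ → ⟨R⟩ψ (the dual of axiom T) characterises the reflexive frames. Such an R need not be reflexive — not valid.
(E) ⟨R⟩⟨R⟩ψ → ⟨R⟩ψ is the dual of axiom 4; it is valid on a frame exactly when R is transitive. Every such R is transitive, so valid.
(F) ⟨R⟩[R]ψ → [R]ψ is the dual of axiom 5, which corresponds to the euclidean property. Every such R is euclidean — valid.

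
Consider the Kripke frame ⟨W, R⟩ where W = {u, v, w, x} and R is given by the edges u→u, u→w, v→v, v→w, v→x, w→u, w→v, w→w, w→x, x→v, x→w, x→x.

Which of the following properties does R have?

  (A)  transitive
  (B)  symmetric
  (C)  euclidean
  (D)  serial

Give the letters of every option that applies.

B, D

(A) not transitive: u R w and w R v but not u R v.
(B) symmetric: every R-edge is matched by its reverse.
(C) not euclidean: w R u and w R v but not u R v.
(D) serial: every world has an R-successor.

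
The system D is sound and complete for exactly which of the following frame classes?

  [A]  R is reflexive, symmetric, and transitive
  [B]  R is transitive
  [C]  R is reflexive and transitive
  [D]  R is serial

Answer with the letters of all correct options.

(A) this class determines S5, not D.
(B) this class determines K4, not D.
(C) this class determines S4, not D.
(D) D is sound and complete for exactly this class.

D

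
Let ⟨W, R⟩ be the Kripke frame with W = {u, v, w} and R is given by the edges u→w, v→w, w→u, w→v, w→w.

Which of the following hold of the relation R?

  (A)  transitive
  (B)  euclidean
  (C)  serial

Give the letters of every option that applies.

C

(A) not transitive: u R w and w R u but not u R u.
(B) not euclidean: w R u and w R v but not u R v.
(C) serial: every world has an R-successor.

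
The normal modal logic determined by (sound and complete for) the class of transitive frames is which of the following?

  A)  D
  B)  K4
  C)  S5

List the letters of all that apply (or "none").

B

(A) D is determined by the class of serial frames.
(B) K4 is determined by exactly this class.
(C) S5 is determined by the class of reflexive, symmetric, and transitive frames.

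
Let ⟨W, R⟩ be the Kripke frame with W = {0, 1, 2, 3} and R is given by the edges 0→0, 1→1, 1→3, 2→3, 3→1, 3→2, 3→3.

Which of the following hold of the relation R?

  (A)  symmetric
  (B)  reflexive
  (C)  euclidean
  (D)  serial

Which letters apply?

(A) symmetric: every R-edge is matched by its reverse.
(B) not reflexive: not 2 R 2.
(C) not euclidean: 3 R 1 and 3 R 2 but not 1 R 2.
(D) serial: every world has an R-successor.

A, D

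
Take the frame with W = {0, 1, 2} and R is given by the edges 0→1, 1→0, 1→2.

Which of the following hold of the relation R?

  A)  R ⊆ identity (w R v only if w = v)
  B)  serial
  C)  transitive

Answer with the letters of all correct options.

none

(A) not ⊆ identity: 0 R 1 with 0 ≠ 1.
(B) not serial: 2 has no R-successor.
(C) not transitive: 0 R 1 and 1 R 0 but not 0 R 0.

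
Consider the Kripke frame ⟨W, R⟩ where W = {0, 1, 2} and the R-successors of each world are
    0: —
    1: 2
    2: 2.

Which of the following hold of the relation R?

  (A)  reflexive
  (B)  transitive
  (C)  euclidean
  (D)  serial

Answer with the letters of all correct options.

B, C

(A) not reflexive: not 0 R 0.
(B) transitive: R is closed under composition.
(C) euclidean: any two R-successors of the same world are R-related.
(D) not serial: 0 has no R-successor.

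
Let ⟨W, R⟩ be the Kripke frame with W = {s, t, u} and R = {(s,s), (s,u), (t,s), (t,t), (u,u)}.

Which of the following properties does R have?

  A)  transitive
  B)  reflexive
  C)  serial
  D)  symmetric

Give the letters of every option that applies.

B, C

(A) not transitive: t R s and s R u but not t R u.
(B) reflexive: each world relates to itself.
(C) serial: every world has an R-successor.
(D) not symmetric: s R u but not u R s.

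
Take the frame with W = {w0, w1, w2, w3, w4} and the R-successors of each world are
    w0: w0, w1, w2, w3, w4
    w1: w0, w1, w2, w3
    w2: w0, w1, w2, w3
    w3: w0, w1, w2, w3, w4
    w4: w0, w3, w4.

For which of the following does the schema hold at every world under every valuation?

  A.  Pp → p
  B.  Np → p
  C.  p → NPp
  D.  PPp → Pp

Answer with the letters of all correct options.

R is reflexive: each world relates to itself.
R is symmetric: every R-edge is matched by its reverse.
R is not transitive: w1 R w0 and w0 R w4 but not w1 R w4.
R is not a subset of the identity: w0 R w1 with w0 ≠ w1.
(A) Pp → p (the converse of T) corresponds to R being a subset of the identity. Here R ⊄ identity, so not valid.
(B) Np → p is axiom T, which corresponds to reflexivity. R is reflexive — valid.
(C) axiom B: valid iff R is symmetric. R is symmetric — valid.
(D) PPp → Pp is the dual of axiom 4, which corresponds to transitivity. R is not transitive — not valid.

B, C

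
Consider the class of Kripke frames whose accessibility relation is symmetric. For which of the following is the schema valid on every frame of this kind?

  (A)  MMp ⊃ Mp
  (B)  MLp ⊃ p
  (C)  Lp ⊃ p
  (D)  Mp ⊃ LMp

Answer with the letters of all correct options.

B

(A) MMp ⊃ Mp is the dual of axiom 4; it is valid on a frame exactly when R is transitive. Such an R need not be transitive, so not valid.
(B) MLp ⊃ p is the dual of axiom B, which corresponds to symmetry. Every such R is symmetric — valid.
(C) Lp ⊃ p (axiom T) characterises the reflexive frames. Such an R need not be reflexive — not valid.
(D) Mp ⊃ LMp (axiom 5) characterises the euclidean frames. Such an R need not be euclidean — not valid.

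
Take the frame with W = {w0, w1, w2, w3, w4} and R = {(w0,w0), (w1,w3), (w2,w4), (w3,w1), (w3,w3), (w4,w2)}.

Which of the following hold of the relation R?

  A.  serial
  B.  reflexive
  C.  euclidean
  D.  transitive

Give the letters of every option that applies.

A

(A) serial: every world has an R-successor.
(B) not reflexive: not w1 R w1.
(C) not euclidean: w2 R w4 and w2 R w4 but not w4 R w4.
(D) not transitive: w1 R w3 and w3 R w1 but not w1 R w1.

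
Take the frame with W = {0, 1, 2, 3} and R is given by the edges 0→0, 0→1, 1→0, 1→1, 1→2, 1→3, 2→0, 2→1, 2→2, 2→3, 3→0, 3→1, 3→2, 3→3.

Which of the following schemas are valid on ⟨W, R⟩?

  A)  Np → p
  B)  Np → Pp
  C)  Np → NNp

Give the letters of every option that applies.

R is reflexive: each world relates to itself.
R is not transitive: 0 R 1 and 1 R 2 but not 0 R 2.
R is serial: every world has an R-successor.
(A) Np → p is axiom T, which corresponds to reflexivity. R is reflexive — valid.
(B) axiom D: valid iff R is serial. R is serial — valid.
(C) Np → NNp (axiom 4) characterises the transitive frames. R is not transitive — not valid.

A, B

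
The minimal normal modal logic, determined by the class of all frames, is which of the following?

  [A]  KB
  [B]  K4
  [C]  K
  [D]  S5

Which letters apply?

C

(A) KB is determined by the class of symmetric frames.
(B) K4 is determined by the class of transitive frames.
(C) K is determined by exactly this class.
(D) S5 is determined by the class of reflexive, symmetric, and transitive frames.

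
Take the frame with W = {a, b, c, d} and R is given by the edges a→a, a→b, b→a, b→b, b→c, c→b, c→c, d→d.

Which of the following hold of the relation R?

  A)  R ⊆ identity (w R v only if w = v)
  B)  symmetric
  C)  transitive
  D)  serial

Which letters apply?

B, D

(A) not ⊆ identity: a R b with a ≠ b.
(B) symmetric: every R-edge is matched by its reverse.
(C) not transitive: a R b and b R c but not a R c.
(D) serial: every world has an R-successor.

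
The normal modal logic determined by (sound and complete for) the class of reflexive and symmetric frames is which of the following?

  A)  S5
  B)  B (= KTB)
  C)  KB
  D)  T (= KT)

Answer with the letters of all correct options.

B

(A) S5 is determined by the class of reflexive, symmetric, and transitive frames.
(B) B (= KTB) is determined by exactly this class.
(C) KB is determined by the class of symmetric frames.
(D) T (= KT) is determined by the class of reflexive frames.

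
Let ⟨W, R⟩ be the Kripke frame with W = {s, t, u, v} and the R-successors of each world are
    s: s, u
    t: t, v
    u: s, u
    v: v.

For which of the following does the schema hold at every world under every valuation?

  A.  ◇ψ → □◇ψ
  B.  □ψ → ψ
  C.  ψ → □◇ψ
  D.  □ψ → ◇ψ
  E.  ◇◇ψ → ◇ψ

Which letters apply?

R is reflexive: each world relates to itself.
R is not symmetric: t R v but not v R t.
R is transitive: R is closed under composition.
R is not euclidean: t R v and t R t but not v R t.
R is serial: every world has an R-successor.
(A) ◇ψ → □◇ψ is axiom 5, which corresponds to the euclidean property. R is not euclidean — not valid.
(B) □ψ → ψ is axiom T, which corresponds to reflexivity. R is reflexive — valid.
(C) axiom B: valid iff R is symmetric. R is not symmetric — not valid.
(D) □ψ → ◇ψ (axiom D) characterises the serial frames. R is serial — valid.
(E) ◇◇ψ → ◇ψ is the dual of axiom 4; it is valid on a frame exactly when R is transitive. R is transitive, so valid.

B, D, E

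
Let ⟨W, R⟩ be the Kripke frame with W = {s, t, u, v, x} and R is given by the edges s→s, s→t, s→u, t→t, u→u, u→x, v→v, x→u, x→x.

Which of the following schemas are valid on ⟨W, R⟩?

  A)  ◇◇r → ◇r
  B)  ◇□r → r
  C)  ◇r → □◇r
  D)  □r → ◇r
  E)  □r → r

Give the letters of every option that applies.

R is reflexive: each world relates to itself.
R is not symmetric: s R t but not t R s.
R is not transitive: s R u and u R x but not s R x.
R is not euclidean: s R t and s R s but not t R s.
R is serial: every world has an R-successor.
(A) ◇◇r → ◇r is the dual of axiom 4, which corresponds to transitivity. R is not transitive — not valid.
(B) ◇□r → r (the dual of axiom B) characterises the symmetric frames. R is not symmetric — not valid.
(C) ◇r → □◇r (axiom 5) characterises the euclidean frames. R is not euclidean — not valid.
(D) □r → ◇r is axiom D, which corresponds to seriality. R is serial — valid.
(E) axiom T: valid iff R is reflexive. R is reflexive — valid.

D, E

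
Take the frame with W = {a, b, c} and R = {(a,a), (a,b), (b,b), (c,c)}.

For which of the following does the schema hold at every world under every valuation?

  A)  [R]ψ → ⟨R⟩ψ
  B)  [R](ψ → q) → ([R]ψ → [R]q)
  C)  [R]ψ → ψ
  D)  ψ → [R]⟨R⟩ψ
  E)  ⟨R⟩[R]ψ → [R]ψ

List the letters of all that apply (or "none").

R is reflexive: each world relates to itself.
R is not symmetric: a R b but not b R a.
R is not euclidean: a R b and a R a but not b R a.
R is serial: every world has an R-successor.
(A) axiom D: valid iff R is serial. R is serial — valid.
(B) [R](ψ → q) → ([R]ψ → [R]q) is axiom K, valid on every Kripke frame — valid.
(C) [R]ψ → ψ is axiom T, which corresponds to reflexivity. R is reflexive — valid.
(D) ψ → [R]⟨R⟩ψ (axiom B) characterises the symmetric frames. R is not symmetric — not valid.
(E) the dual of axiom 5: valid iff R is euclidean. R is not euclidean — not valid.

A, B, C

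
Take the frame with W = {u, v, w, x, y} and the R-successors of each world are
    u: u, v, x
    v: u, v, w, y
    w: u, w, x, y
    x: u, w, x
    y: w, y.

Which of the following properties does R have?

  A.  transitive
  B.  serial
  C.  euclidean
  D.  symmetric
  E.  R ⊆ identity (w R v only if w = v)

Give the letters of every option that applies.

(A) not transitive: u R v and v R w but not u R w.
(B) serial: every world has an R-successor.
(C) not euclidean: u R v and u R x but not v R x.
(D) not symmetric: v R w but not w R v.
(E) not ⊆ identity: u R v with u ≠ v.

B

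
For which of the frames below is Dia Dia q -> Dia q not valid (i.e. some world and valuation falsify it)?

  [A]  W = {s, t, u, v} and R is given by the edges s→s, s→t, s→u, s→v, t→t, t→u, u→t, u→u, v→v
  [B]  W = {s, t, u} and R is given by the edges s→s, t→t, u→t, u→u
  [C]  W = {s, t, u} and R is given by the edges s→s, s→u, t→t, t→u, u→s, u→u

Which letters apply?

C

The schema Dia Dia q -> Dia q is the dual of axiom 4; it is valid on a frame iff R is transitive.
(A) R is transitive (R is closed under composition), so the schema is valid here.
(B) R is transitive (R is closed under composition), so the schema is valid here.
(C) R is not transitive (t R u and u R s but not t R s), so the schema fails here.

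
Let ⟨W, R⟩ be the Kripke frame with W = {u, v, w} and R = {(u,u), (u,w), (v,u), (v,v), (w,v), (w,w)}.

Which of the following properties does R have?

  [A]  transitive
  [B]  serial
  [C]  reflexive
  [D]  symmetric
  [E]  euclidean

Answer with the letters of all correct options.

(A) not transitive: u R w and w R v but not u R v.
(B) serial: every world has an R-successor.
(C) reflexive: each world relates to itself.
(D) not symmetric: u R w but not w R u.
(E) not euclidean: u R w and u R u but not w R u.

B, C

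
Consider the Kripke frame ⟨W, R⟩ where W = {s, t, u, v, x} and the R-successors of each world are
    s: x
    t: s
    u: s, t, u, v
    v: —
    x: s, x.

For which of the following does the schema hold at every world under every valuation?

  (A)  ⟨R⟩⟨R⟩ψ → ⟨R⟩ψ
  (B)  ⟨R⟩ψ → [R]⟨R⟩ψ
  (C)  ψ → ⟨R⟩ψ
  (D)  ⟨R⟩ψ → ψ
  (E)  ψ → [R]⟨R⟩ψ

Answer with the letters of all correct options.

none

R is not reflexive: not s R s.
R is not symmetric: t R s but not s R t.
R is not transitive: s R x and x R s but not s R s.
R is not euclidean: u R s and u R t but not s R t.
R is not a subset of the identity: s R x with s ≠ x.
(A) ⟨R⟩⟨R⟩ψ → ⟨R⟩ψ is the dual of axiom 4, which corresponds to transitivity. R is not transitive — not valid.
(B) axiom 5: valid iff R is euclidean. R is not euclidean — not valid.
(C) ψ → ⟨R⟩ψ is the dual of axiom T; it is valid on a frame exactly when R is reflexive. R is not reflexive, so not valid.
(D) ⟨R⟩ψ → ψ is the converse of T; it holds exactly when R ⊆ identity. Here R ⊄ identity — not valid.
(E) ψ → [R]⟨R⟩ψ is axiom B; it is valid on a frame exactly when R is symmetric. R is not symmetric, so not valid.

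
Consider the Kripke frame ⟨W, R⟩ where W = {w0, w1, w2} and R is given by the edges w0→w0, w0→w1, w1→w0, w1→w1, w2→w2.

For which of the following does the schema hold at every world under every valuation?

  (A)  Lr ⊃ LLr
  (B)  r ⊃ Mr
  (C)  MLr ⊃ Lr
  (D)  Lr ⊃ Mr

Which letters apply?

R is reflexive: each world relates to itself.
R is transitive: R is closed under composition.
R is euclidean: any two R-successors of the same world are R-related.
R is serial: every world has an R-successor.
(A) Lr ⊃ LLr is axiom 4; it is valid on a frame exactly when R is transitive. R is transitive, so valid.
(B) r ⊃ Mr is the dual of axiom T; it is valid on a frame exactly when R is reflexive. R is reflexive, so valid.
(C) MLr ⊃ Lr is the dual of axiom 5, which corresponds to the euclidean property. R is euclidean — valid.
(D) Lr ⊃ Mr is axiom D; it is valid on a frame exactly when R is serial. R is serial, so valid.

A, B, C, D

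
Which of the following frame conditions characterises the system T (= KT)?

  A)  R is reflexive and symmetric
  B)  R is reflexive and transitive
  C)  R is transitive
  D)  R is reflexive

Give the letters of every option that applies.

(A) this class determines B (= KTB), not T (= KT).
(B) this class determines S4, not T (= KT).
(C) this class determines K4, not T (= KT).
(D) T (= KT) is sound and complete for exactly this class.

D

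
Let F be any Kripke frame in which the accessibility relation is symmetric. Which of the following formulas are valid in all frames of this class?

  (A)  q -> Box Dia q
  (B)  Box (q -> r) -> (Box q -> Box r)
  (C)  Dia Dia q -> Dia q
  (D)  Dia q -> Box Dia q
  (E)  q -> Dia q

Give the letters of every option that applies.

(A) axiom B: valid iff R is symmetric. Every such R is symmetric — valid.
(B) Box (q -> r) -> (Box q -> Box r) is the K axiom; it holds on all frames — valid.
(C) Dia Dia q -> Dia q is the dual of axiom 4, which corresponds to transitivity. Such an R need not be transitive — not valid.
(D) axiom 5: valid iff R is euclidean. Such an R need not be euclidean — not valid.
(E) q -> Dia q (the dual of axiom T) characterises the reflexive frames. Such an R need not be reflexive — not valid.

A, B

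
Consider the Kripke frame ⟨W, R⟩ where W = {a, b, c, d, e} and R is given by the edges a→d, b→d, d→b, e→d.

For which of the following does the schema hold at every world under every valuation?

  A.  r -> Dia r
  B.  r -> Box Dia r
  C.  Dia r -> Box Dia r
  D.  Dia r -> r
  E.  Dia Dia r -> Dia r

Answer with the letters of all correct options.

none

R is not reflexive: not a R a.
R is not symmetric: a R d but not d R a.
R is not transitive: a R d and d R b but not a R b.
R is not euclidean: a R d and a R d but not d R d.
R is not a subset of the identity: a R d with a ≠ d.
(A) r -> Dia r is the dual of axiom T, which corresponds to reflexivity. R is not reflexive — not valid.
(B) r -> Box Dia r (axiom B) characterises the symmetric frames. R is not symmetric — not valid.
(C) Dia r -> Box Dia r is axiom 5, which corresponds to the euclidean property. R is not euclidean — not valid.
(D) Dia r -> r (the converse of T) corresponds to R being a subset of the identity. Here R ⊄ identity, so not valid.
(E) Dia Dia r -> Dia r is the dual of axiom 4, which corresponds to transitivity. R is not transitive — not valid.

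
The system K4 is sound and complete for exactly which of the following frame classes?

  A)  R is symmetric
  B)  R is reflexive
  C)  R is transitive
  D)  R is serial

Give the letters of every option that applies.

C

(A) this class determines KB, not K4.
(B) this class determines T (= KT), not K4.
(C) K4 is sound and complete for exactly this class.
(D) this class determines D, not K4.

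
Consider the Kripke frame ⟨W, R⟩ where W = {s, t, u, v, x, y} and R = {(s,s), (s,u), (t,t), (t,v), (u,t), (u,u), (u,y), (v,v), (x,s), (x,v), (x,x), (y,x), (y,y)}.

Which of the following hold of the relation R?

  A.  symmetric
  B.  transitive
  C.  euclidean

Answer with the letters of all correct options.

none

(A) not symmetric: s R u but not u R s.
(B) not transitive: s R u and u R t but not s R t.
(C) not euclidean: s R u and s R s but not u R s.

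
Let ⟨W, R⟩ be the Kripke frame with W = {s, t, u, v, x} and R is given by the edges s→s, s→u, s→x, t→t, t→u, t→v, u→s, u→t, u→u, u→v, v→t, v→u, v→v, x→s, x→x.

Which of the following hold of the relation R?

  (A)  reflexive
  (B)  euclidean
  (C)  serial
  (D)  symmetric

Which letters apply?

A, C, D

(A) reflexive: each world relates to itself.
(B) not euclidean: s R u and s R x but not u R x.
(C) serial: every world has an R-successor.
(D) symmetric: every R-edge is matched by its reverse.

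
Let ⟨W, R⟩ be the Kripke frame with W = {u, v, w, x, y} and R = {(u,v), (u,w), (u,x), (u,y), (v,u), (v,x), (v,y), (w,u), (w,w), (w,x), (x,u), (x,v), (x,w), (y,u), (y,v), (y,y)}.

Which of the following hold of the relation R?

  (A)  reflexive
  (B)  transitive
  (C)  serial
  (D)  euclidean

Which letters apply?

(A) not reflexive: not u R u.
(B) not transitive: u R v and v R u but not u R u.
(C) serial: every world has an R-successor.
(D) not euclidean: u R v and u R w but not v R w.

C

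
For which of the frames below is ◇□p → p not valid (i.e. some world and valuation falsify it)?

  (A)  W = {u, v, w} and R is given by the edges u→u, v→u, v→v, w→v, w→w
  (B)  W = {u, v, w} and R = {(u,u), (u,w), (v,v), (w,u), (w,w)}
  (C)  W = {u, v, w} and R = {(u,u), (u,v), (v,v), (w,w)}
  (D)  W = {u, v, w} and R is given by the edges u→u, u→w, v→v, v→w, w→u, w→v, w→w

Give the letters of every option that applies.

A, C

The schema ◇□p → p is the dual of axiom B; it is valid on a frame iff R is symmetric.
(A) R is not symmetric (v R u but not u R v), so the schema fails here.
(B) R is symmetric (every R-edge is matched by its reverse), so the schema is valid here.
(C) R is not symmetric (u R v but not v R u), so the schema fails here.
(D) R is symmetric (every R-edge is matched by its reverse), so the schema is valid here.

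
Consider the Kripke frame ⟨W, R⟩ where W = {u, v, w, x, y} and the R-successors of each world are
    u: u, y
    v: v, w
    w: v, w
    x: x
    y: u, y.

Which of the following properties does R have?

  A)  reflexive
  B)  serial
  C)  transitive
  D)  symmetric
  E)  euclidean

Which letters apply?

A, B, C, D, E

(A) reflexive: each world relates to itself.
(B) serial: every world has an R-successor.
(C) transitive: R is closed under composition.
(D) symmetric: every R-edge is matched by its reverse.
(E) euclidean: any two R-successors of the same world are R-related.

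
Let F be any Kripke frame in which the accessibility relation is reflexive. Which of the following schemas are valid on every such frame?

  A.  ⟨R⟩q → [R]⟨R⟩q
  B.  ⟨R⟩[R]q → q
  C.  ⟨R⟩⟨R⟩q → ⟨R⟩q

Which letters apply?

A reflexive relation is serial.
(A) ⟨R⟩q → [R]⟨R⟩q is axiom 5; it is valid on a frame exactly when R is euclidean. Such an R need not be euclidean, so not valid.
(B) ⟨R⟩[R]q → q is the dual of axiom B, which corresponds to symmetry. Such an R need not be symmetric — not valid.
(C) ⟨R⟩⟨R⟩q → ⟨R⟩q is the dual of axiom 4; it is valid on a frame exactly when R is transitive. Such an R need not be transitive, so not valid.

none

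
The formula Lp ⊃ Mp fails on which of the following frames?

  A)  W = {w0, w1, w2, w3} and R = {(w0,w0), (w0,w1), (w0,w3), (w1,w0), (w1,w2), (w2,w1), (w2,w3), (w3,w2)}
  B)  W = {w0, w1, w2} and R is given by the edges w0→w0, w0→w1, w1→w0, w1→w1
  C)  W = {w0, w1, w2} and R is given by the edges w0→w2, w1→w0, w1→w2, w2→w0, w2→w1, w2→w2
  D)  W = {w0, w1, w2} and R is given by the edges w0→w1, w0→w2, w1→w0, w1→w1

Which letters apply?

The schema Lp ⊃ Mp is axiom D; it is valid on a frame iff R is serial.
(A) R is serial (every world has an R-successor), so the schema is valid here.
(B) R is not serial (w2 has no R-successor), so the schema fails here.
(C) R is serial (every world has an R-successor), so the schema is valid here.
(D) R is not serial (w2 has no R-successor), so the schema fails here.

B, D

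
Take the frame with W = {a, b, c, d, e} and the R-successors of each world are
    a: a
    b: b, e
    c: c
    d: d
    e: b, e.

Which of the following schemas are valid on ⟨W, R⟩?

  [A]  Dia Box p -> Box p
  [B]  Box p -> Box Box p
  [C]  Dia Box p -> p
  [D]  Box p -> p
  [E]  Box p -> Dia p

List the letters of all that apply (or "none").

R is reflexive: each world relates to itself.
R is symmetric: every R-edge is matched by its reverse.
R is transitive: R is closed under composition.
R is euclidean: any two R-successors of the same world are R-related.
R is serial: every world has an R-successor.
(A) Dia Box p -> Box p (the dual of axiom 5) characterises the euclidean frames. R is euclidean — valid.
(B) Box p -> Box Box p (axiom 4) characterises the transitive frames. R is transitive — valid.
(C) the dual of axiom B: valid iff R is symmetric. R is symmetric — valid.
(D) Box p -> p (axiom T) characterises the reflexive frames. R is reflexive — valid.
(E) Box p -> Dia p is axiom D, which corresponds to seriality. R is serial — valid.

A, B, C, D, E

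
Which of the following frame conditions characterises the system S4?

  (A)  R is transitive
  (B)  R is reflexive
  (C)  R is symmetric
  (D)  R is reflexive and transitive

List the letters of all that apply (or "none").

D

(A) this class determines K4, not S4.
(B) this class determines T (= KT), not S4.
(C) this class determines KB, not S4.
(D) S4 is sound and complete for exactly this class.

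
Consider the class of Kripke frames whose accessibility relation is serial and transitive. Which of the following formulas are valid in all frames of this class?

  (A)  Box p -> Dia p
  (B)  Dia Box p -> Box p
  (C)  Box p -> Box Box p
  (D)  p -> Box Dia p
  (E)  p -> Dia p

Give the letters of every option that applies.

(A) Box p -> Dia p is axiom D; it is valid on a frame exactly when R is serial. Every such R is serial, so valid.
(B) the dual of axiom 5: valid iff R is euclidean. Such an R need not be euclidean — not valid.
(C) Box p -> Box Box p is axiom 4; it is valid on a frame exactly when R is transitive. Every such R is transitive, so valid.
(D) p -> Box Dia p is axiom B; it is valid on a frame exactly when R is symmetric. Such an R need not be symmetric, so not valid.
(E) p -> Dia p is the dual of axiom T, which corresponds to reflexivity. Such an R need not be reflexive — not valid.

A, C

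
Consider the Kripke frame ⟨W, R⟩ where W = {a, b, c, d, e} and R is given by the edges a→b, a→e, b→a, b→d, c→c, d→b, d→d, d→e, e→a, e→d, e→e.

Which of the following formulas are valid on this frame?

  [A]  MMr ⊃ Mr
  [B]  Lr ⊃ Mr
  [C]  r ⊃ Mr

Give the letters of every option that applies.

B

R is not reflexive: not a R a.
R is not transitive: a R b and b R a but not a R a.
R is serial: every world has an R-successor.
(A) MMr ⊃ Mr (the dual of axiom 4) characterises the transitive frames. R is not transitive — not valid.
(B) Lr ⊃ Mr (axiom D) characterises the serial frames. R is serial — valid.
(C) the dual of axiom T: valid iff R is reflexive. R is not reflexive — not valid.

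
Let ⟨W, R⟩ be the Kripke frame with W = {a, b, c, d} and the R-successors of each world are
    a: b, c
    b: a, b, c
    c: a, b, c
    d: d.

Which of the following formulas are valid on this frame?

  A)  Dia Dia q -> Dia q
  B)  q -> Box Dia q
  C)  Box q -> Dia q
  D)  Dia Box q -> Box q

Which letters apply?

R is symmetric: every R-edge is matched by its reverse.
R is not transitive: a R b and b R a but not a R a.
R is not euclidean: b R a and b R a but not a R a.
R is serial: every world has an R-successor.
(A) Dia Dia q -> Dia q is the dual of axiom 4; it is valid on a frame exactly when R is transitive. R is not transitive, so not valid.
(B) q -> Box Dia q (axiom B) characterises the symmetric frames. R is symmetric — valid.
(C) Box q -> Dia q (axiom D) characterises the serial frames. R is serial — valid.
(D) Dia Box q -> Box q is the dual of axiom 5; it is valid on a frame exactly when R is euclidean. R is not euclidean, so not valid.

B, C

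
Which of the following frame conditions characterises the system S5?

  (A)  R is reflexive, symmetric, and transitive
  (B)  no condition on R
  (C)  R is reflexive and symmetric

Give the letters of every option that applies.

(A) S5 is sound and complete for exactly this class.
(B) this class determines K, not S5.
(C) this class determines B (= KTB), not S5.

A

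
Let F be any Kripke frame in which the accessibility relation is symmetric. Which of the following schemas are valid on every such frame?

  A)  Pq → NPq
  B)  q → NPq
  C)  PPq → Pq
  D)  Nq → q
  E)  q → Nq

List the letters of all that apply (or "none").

B

(A) Pq → NPq is axiom 5, which corresponds to the euclidean property. Such an R need not be euclidean — not valid.
(B) q → NPq (axiom B) characterises the symmetric frames. Every such R is symmetric — valid.
(C) PPq → Pq is the dual of axiom 4, which corresponds to transitivity. Such an R need not be transitive — not valid.
(D) axiom T: valid iff R is reflexive. Such an R need not be reflexive — not valid.
(E) q → Nq (equivalent to ◇p→p) corresponds to R being a subset of the identity. Such an R need not be a subset of the identity, so not valid.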